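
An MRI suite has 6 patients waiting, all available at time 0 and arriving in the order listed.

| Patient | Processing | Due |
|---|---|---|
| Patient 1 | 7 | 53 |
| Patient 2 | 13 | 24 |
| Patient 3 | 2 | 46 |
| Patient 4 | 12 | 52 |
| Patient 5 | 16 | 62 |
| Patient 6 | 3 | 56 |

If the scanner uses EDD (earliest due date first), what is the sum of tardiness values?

0

EDD (increasing due date): Patient 2 Patient 3 Patient 4 Patient 1 Patient 6 Patient 5.
Patient 2: 0→13, due 24, tardiness 0
Patient 3: 13→15, due 46, tardiness 0
Patient 4: 15→27, due 52, tardiness 0
Patient 1: 27→34, due 53, tardiness 0
Patient 6: 34→37, due 56, tardiness 0
Patient 5: 37→53, due 62, tardiness 0
Sum = 0+0+0+0+0+0 = 0.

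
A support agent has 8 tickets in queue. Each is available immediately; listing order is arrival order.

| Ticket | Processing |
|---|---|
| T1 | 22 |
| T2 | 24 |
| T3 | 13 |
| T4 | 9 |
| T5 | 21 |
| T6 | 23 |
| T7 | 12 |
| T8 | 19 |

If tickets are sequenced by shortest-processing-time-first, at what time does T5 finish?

74

SPT (increasing processing time): T4 T7 T3 T8 T5 T1 T6 T2.
T4: 0→9
T7: 9→21
T3: 21→34
T8: 34→53
T5: 53→74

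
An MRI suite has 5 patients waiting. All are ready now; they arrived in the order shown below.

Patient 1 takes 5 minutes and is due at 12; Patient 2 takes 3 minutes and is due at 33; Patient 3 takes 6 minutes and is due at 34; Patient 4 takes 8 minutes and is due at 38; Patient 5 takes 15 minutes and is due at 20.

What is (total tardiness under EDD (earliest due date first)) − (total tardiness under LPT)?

EDD (increasing due date): Patient 1 Patient 5 Patient 2 Patient 3 Patient 4.
Patient 1: 0→5, due 12, tardiness 0
Patient 5: 5→20, due 20, tardiness 0
Patient 2: 20→23, due 33, tardiness 0
Patient 3: 23→29, due 34, tardiness 0
Patient 4: 29→37, due 38, tardiness 0
Sum = 0+0+0+0+0 = 0.
LPT (decreasing processing time): Patient 5 Patient 4 Patient 3 Patient 1 Patient 2.
Patient 5: 0→15, due 20, tardiness 0
Patient 4: 15→23, due 38, tardiness 0
Patient 3: 23→29, due 34, tardiness 0
Patient 1: 29→34, due 12, tardiness 22
Patient 2: 34→37, due 33, tardiness 4
Sum = 0+0+0+22+4 = 26.
Difference = 0 − 26 = -26.

-26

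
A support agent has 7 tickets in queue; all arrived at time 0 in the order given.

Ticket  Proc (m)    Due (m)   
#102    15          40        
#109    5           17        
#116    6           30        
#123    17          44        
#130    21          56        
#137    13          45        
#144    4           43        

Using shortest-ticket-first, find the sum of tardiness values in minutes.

SPT (increasing processing time): #144 #109 #116 #137 #102 #123 #130.
#144: 0→4, due 43, tardiness 0
#109: 4→9, due 17, tardiness 0
#116: 9→15, due 30, tardiness 0
#137: 15→28, due 45, tardiness 0
#102: 28→43, due 40, tardiness 3
#123: 43→60, due 44, tardiness 16
#130: 60→81, due 56, tardiness 25
Sum = 0+0+0+0+3+16+25 = 44.

44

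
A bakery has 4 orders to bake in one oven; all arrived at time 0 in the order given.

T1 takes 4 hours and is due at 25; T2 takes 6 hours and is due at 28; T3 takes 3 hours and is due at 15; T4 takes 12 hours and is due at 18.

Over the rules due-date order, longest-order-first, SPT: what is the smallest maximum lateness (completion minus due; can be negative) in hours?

-3

EDD (increasing due date): T3 T4 T1 T2.
T3: 0→3, due 15, lateness -12
T4: 3→15, due 18, lateness -3
T1: 15→19, due 25, lateness -6
T2: 19→25, due 28, lateness -3
Maximum = -3.
LPT (decreasing processing time): T4 T2 T1 T3.
T4: 0→12, due 18, lateness -6
T2: 12→18, due 28, lateness -10
T1: 18→22, due 25, lateness -3
T3: 22→25, due 15, lateness 10
Maximum = 10.
SPT (increasing processing time): T3 T1 T2 T4.
T3: 0→3, due 15, lateness -12
T1: 3→7, due 25, lateness -18
T2: 7→13, due 28, lateness -15
T4: 13→25, due 18, lateness 7
Maximum = 7.
EDD -3, LPT 10, SPT 7 → minimum -3.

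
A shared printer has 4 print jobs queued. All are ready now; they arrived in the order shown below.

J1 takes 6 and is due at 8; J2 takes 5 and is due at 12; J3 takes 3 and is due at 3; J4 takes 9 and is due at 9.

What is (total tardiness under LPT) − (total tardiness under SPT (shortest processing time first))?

15

LPT (decreasing processing time): J4 J1 J2 J3.
J4: 0→9, due 9, tardiness 0
J1: 9→15, due 8, tardiness 7
J2: 15→20, due 12, tardiness 8
J3: 20→23, due 3, tardiness 20
Sum = 0+7+8+20 = 35.
SPT (increasing processing time): J3 J2 J1 J4.
J3: 0→3, due 3, tardiness 0
J2: 3→8, due 12, tardiness 0
J1: 8→14, due 8, tardiness 6
J4: 14→23, due 9, tardiness 14
Sum = 0+0+6+14 = 20.
Difference = 35 − 20 = 15.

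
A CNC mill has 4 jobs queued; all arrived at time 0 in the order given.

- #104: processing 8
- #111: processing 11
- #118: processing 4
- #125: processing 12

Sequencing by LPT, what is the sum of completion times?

101

LPT (decreasing processing time): #125 #111 #104 #118.
#125: 0→12
#111: 12→23
#104: 23→31
#118: 31→35
Sum = 12+23+31+35 = 101.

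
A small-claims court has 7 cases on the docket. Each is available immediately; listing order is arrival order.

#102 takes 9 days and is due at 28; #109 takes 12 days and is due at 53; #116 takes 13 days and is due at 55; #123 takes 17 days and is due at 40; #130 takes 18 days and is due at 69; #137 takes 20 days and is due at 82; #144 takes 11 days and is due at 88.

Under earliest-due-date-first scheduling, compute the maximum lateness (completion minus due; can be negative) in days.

EDD (increasing due date): #102 #123 #109 #116 #130 #137 #144.
#102: 0→9, due 28, lateness -19
#123: 9→26, due 40, lateness -14
#109: 26→38, due 53, lateness -15
#116: 38→51, due 55, lateness -4
#130: 51→69, due 69, lateness 0
#137: 69→89, due 82, lateness 7
#144: 89→100, due 88, lateness 12
Maximum = 12.

12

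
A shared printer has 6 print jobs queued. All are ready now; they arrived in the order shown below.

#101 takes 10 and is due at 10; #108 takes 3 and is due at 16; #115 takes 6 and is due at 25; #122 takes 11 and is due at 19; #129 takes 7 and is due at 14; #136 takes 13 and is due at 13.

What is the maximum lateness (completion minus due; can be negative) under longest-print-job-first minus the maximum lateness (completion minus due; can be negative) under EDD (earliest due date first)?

9

LPT (decreasing processing time): #136 #122 #101 #129 #115 #108.
#136: 0→13, due 13, lateness 0
#122: 13→24, due 19, lateness 5
#101: 24→34, due 10, lateness 24
#129: 34→41, due 14, lateness 27
#115: 41→47, due 25, lateness 22
#108: 47→50, due 16, lateness 34
Maximum = 34.
EDD (increasing due date): #101 #136 #129 #108 #122 #115.
#101: 0→10, due 10, lateness 0
#136: 10→23, due 13, lateness 10
#129: 23→30, due 14, lateness 16
#108: 30→33, due 16, lateness 17
#122: 33→44, due 19, lateness 25
#115: 44→50, due 25, lateness 25
Maximum = 25.
Difference = 34 − 25 = 9.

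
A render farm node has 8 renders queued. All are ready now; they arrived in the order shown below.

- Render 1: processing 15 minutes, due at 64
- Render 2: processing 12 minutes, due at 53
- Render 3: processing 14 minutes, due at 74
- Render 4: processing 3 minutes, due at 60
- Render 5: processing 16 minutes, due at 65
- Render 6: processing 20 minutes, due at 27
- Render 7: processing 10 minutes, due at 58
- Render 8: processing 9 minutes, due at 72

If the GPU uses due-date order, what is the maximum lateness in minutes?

EDD (increasing due date): Render 6 Render 2 Render 7 Render 4 Render 1 Render 5 Render 8 Render 3.
Render 6: 0→20, due 27, lateness -7
Render 2: 20→32, due 53, lateness -21
Render 7: 32→42, due 58, lateness -16
Render 4: 42→45, due 60, lateness -15
Render 1: 45→60, due 64, lateness -4
Render 5: 60→76, due 65, lateness 11
Render 8: 76→85, due 72, lateness 13
Render 3: 85→99, due 74, lateness 25
Maximum = 25.

25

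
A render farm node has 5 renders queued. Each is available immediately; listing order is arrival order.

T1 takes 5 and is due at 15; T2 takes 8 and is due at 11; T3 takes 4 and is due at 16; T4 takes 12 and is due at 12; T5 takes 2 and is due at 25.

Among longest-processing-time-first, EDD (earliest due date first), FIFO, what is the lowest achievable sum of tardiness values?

LPT (decreasing processing time): T4 T2 T1 T3 T5.
T4: 0→12, due 12, tardiness 0
T2: 12→20, due 11, tardiness 9
T1: 20→25, due 15, tardiness 10
T3: 25→29, due 16, tardiness 13
T5: 29→31, due 25, tardiness 6
Sum = 0+9+10+13+6 = 38.
EDD (increasing due date): T2 T4 T1 T3 T5.
T2: 0→8, due 11, tardiness 0
T4: 8→20, due 12, tardiness 8
T1: 20→25, due 15, tardiness 10
T3: 25→29, due 16, tardiness 13
T5: 29→31, due 25, tardiness 6
Sum = 0+8+10+13+6 = 37.
FIFO (arrival order): T1 T2 T3 T4 T5.
T1: 0→5, due 15, tardiness 0
T2: 5→13, due 11, tardiness 2
T3: 13→17, due 16, tardiness 1
T4: 17→29, due 12, tardiness 17
T5: 29→31, due 25, tardiness 6
Sum = 0+2+1+17+6 = 26.
LPT 38, EDD 37, FIFO 26 → minimum 26.

26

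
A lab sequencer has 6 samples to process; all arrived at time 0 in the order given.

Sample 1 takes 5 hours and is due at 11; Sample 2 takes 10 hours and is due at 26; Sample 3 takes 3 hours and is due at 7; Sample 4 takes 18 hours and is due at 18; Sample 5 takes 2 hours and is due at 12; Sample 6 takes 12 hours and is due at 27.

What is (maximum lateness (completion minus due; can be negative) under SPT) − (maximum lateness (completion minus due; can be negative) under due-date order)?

9

SPT (increasing processing time): Sample 5 Sample 3 Sample 1 Sample 2 Sample 6 Sample 4.
Sample 5: 0→2, due 12, lateness -10
Sample 3: 2→5, due 7, lateness -2
Sample 1: 5→10, due 11, lateness -1
Sample 2: 10→20, due 26, lateness -6
Sample 6: 20→32, due 27, lateness 5
Sample 4: 32→50, due 18, lateness 32
Maximum = 32.
EDD (increasing due date): Sample 3 Sample 1 Sample 5 Sample 4 Sample 2 Sample 6.
Sample 3: 0→3, due 7, lateness -4
Sample 1: 3→8, due 11, lateness -3
Sample 5: 8→10, due 12, lateness -2
Sample 4: 10→28, due 18, lateness 10
Sample 2: 28→38, due 26, lateness 12
Sample 6: 38→50, due 27, lateness 23
Maximum = 23.
Difference = 32 − 23 = 9.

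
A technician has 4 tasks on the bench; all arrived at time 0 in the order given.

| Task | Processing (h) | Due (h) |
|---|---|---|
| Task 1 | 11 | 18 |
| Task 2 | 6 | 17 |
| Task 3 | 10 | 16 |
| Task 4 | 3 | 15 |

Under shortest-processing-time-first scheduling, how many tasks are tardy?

2

SPT (increasing processing time): Task 4 Task 2 Task 3 Task 1.
Task 4: 0→3, due 15, tardiness 0
Task 2: 3→9, due 17, tardiness 0
Task 3: 9→19, due 16, tardiness 3
Task 1: 19→30, due 18, tardiness 12
Late tasks: 2.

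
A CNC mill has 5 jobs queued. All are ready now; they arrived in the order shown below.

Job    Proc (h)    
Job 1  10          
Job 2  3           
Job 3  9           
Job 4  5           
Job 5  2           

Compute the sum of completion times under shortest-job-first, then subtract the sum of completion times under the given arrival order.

-36

SPT (increasing processing time): Job 5 Job 2 Job 4 Job 3 Job 1.
Job 5: 0→2
Job 2: 2→5
Job 4: 5→10
Job 3: 10→19
Job 1: 19→29
Sum = 2+5+10+19+29 = 65.
FIFO (arrival order): Job 1 Job 2 Job 3 Job 4 Job 5.
Job 1: 0→10
Job 2: 10→13
Job 3: 13→22
Job 4: 22→27
Job 5: 27→29
Sum = 10+13+22+27+29 = 101.
Difference = 65 − 101 = -36.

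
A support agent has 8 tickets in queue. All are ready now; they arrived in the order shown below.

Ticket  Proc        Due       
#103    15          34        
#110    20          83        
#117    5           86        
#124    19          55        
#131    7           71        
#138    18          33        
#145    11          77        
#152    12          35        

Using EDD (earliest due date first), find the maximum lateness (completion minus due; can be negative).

21

EDD (increasing due date): #138 #103 #152 #124 #131 #145 #110 #117.
#138: 0→18, due 33, lateness -15
#103: 18→33, due 34, lateness -1
#152: 33→45, due 35, lateness 10
#124: 45→64, due 55, lateness 9
#131: 64→71, due 71, lateness 0
#145: 71→82, due 77, lateness 5
#110: 82→102, due 83, lateness 19
#117: 102→107, due 86, lateness 21
Maximum = 21.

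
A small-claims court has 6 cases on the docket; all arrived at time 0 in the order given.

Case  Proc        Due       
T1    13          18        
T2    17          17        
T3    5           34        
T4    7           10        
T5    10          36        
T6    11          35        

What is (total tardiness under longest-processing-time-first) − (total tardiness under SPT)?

LPT (decreasing processing time): T2 T1 T6 T5 T4 T3.
T2: 0→17, due 17, tardiness 0
T1: 17→30, due 18, tardiness 12
T6: 30→41, due 35, tardiness 6
T5: 41→51, due 36, tardiness 15
T4: 51→58, due 10, tardiness 48
T3: 58→63, due 34, tardiness 29
Sum = 0+12+6+15+48+29 = 110.
SPT (increasing processing time): T3 T4 T5 T6 T1 T2.
T3: 0→5, due 34, tardiness 0
T4: 5→12, due 10, tardiness 2
T5: 12→22, due 36, tardiness 0
T6: 22→33, due 35, tardiness 0
T1: 33→46, due 18, tardiness 28
T2: 46→63, due 17, tardiness 46
Sum = 0+2+0+0+28+46 = 76.
Difference = 110 − 76 = 34.

34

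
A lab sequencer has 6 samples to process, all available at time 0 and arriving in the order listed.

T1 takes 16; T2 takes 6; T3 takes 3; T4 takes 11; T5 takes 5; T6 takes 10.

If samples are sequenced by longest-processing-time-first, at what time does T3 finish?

51

LPT (decreasing processing time): T1 T4 T6 T2 T5 T3.
T1: 0→16
T4: 16→27
T6: 27→37
T2: 37→43
T5: 43→48
T3: 48→51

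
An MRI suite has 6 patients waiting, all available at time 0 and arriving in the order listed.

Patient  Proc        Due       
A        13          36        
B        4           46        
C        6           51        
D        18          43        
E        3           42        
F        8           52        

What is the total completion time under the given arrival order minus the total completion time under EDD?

-7

FIFO (arrival order): A B C D E F.
A: 0→13
B: 13→17
C: 17→23
D: 23→41
E: 41→44
F: 44→52
Sum = 13+17+23+41+44+52 = 190.
EDD (increasing due date): A E D B C F.
A: 0→13
E: 13→16
D: 16→34
B: 34→38
C: 38→44
F: 44→52
Sum = 13+16+34+38+44+52 = 197.
Difference = 190 − 197 = -7.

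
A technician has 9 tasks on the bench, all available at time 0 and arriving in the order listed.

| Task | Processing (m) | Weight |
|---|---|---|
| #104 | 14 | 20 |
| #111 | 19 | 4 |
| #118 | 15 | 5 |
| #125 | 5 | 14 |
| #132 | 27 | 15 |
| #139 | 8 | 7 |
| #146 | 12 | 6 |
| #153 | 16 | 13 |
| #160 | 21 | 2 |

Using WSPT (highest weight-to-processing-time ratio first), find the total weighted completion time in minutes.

3963

WSPT (decreasing weight/processing-time ratio): #125 #104 #139 #153 #132 #146 #118 #111 #160.
#125: finishes 5, weight 14, w·C = 70
#104: finishes 19, weight 20, w·C = 380
#139: finishes 27, weight 7, w·C = 189
#153: finishes 43, weight 13, w·C = 559
#132: finishes 70, weight 15, w·C = 1050
#146: finishes 82, weight 6, w·C = 492
#118: finishes 97, weight 5, w·C = 485
#111: finishes 116, weight 4, w·C = 464
#160: finishes 137, weight 2, w·C = 274
Sum = 70+380+189+559+1050+492+485+464+274 = 3963.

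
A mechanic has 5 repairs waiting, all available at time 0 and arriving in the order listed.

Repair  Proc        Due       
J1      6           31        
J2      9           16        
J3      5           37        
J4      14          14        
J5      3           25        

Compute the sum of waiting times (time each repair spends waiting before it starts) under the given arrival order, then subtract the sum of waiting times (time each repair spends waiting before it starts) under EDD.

-20

FIFO (arrival order): J1 J2 J3 J4 J5.
J1: waits 0, runs 0→6
J2: waits 6, runs 6→15
J3: waits 15, runs 15→20
J4: waits 20, runs 20→34
J5: waits 34, runs 34→37
Sum = 0+6+15+20+34 = 75.
EDD (increasing due date): J4 J2 J5 J1 J3.
J4: waits 0, runs 0→14
J2: waits 14, runs 14→23
J5: waits 23, runs 23→26
J1: waits 26, runs 26→32
J3: waits 32, runs 32→37
Sum = 0+14+23+26+32 = 95.
Difference = 75 − 95 = -20.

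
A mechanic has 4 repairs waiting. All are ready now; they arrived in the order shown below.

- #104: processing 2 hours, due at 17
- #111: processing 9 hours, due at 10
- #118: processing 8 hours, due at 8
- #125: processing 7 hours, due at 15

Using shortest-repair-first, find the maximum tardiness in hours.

SPT (increasing processing time): #104 #125 #118 #111.
#104: 0→2, due 17, tardiness 0
#125: 2→9, due 15, tardiness 0
#118: 9→17, due 8, tardiness 9
#111: 17→26, due 10, tardiness 16
Maximum = 16.

16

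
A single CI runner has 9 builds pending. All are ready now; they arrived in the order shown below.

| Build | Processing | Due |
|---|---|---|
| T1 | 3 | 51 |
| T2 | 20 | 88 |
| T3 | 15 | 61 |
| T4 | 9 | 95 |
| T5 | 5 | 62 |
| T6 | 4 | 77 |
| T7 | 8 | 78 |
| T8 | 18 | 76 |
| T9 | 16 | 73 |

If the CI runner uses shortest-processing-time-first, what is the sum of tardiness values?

12

SPT (increasing processing time): T1 T6 T5 T7 T4 T3 T9 T8 T2.
T1: 0→3, due 51, tardiness 0
T6: 3→7, due 77, tardiness 0
T5: 7→12, due 62, tardiness 0
T7: 12→20, due 78, tardiness 0
T4: 20→29, due 95, tardiness 0
T3: 29→44, due 61, tardiness 0
T9: 44→60, due 73, tardiness 0
T8: 60→78, due 76, tardiness 2
T2: 78→98, due 88, tardiness 10
Sum = 0+0+0+0+0+0+0+2+10 = 12.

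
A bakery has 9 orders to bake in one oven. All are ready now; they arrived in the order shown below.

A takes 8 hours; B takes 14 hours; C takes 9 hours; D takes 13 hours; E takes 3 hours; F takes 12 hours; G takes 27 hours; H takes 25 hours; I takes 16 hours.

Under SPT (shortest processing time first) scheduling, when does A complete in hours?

11

SPT (increasing processing time): E A C F D B I H G.
E: 0→3
A: 3→11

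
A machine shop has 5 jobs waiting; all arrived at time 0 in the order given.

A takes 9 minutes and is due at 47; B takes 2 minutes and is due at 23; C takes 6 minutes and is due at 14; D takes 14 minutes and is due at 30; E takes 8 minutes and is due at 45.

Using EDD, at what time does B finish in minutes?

EDD (increasing due date): C B D E A.
C: 0→6
B: 6→8

8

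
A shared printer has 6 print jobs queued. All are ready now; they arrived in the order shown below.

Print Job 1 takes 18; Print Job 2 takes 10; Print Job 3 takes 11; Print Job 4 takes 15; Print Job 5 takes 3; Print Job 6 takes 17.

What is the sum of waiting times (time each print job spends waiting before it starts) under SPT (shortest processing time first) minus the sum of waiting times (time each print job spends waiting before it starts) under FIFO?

SPT (increasing processing time): Print Job 5 Print Job 2 Print Job 3 Print Job 4 Print Job 6 Print Job 1.
Print Job 5: waits 0, runs 0→3
Print Job 2: waits 3, runs 3→13
Print Job 3: waits 13, runs 13→24
Print Job 4: waits 24, runs 24→39
Print Job 6: waits 39, runs 39→56
Print Job 1: waits 56, runs 56→74
Sum = 0+3+13+24+39+56 = 135.
FIFO (arrival order): Print Job 1 Print Job 2 Print Job 3 Print Job 4 Print Job 5 Print Job 6.
Print Job 1: waits 0, runs 0→18
Print Job 2: waits 18, runs 18→28
Print Job 3: waits 28, runs 28→39
Print Job 4: waits 39, runs 39→54
Print Job 5: waits 54, runs 54→57
Print Job 6: waits 57, runs 57→74
Sum = 0+18+28+39+54+57 = 196.
Difference = 135 − 196 = -61.

-61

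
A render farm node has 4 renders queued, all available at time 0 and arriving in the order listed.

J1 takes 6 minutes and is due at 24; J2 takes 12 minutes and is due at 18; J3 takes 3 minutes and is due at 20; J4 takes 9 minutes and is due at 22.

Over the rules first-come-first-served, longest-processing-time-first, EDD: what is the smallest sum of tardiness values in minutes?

8

FIFO (arrival order): J1 J2 J3 J4.
J1: 0→6, due 24, tardiness 0
J2: 6→18, due 18, tardiness 0
J3: 18→21, due 20, tardiness 1
J4: 21→30, due 22, tardiness 8
Sum = 0+0+1+8 = 9.
LPT (decreasing processing time): J2 J4 J1 J3.
J2: 0→12, due 18, tardiness 0
J4: 12→21, due 22, tardiness 0
J1: 21→27, due 24, tardiness 3
J3: 27→30, due 20, tardiness 10
Sum = 0+0+3+10 = 13.
EDD (increasing due date): J2 J3 J4 J1.
J2: 0→12, due 18, tardiness 0
J3: 12→15, due 20, tardiness 0
J4: 15→24, due 22, tardiness 2
J1: 24→30, due 24, tardiness 6
Sum = 0+0+2+6 = 8.
FIFO 9, LPT 13, EDD 8 → minimum 8.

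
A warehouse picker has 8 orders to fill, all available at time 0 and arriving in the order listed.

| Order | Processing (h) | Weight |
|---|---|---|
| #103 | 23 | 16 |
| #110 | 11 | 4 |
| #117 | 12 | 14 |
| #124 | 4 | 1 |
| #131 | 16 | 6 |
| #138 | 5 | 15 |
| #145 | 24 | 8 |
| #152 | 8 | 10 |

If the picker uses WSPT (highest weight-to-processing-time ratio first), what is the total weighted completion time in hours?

2902

WSPT (decreasing weight/processing-time ratio): #138 #152 #117 #103 #131 #110 #145 #124.
#138: finishes 5, weight 15, w·C = 75
#152: finishes 13, weight 10, w·C = 130
#117: finishes 25, weight 14, w·C = 350
#103: finishes 48, weight 16, w·C = 768
#131: finishes 64, weight 6, w·C = 384
#110: finishes 75, weight 4, w·C = 300
#145: finishes 99, weight 8, w·C = 792
#124: finishes 103, weight 1, w·C = 103
Sum = 75+130+350+768+384+300+792+103 = 2902.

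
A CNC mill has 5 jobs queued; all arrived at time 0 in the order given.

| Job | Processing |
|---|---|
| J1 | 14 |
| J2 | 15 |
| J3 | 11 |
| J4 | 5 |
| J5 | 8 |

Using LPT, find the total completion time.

LPT (decreasing processing time): J2 J1 J3 J5 J4.
J2: 0→15
J1: 15→29
J3: 29→40
J5: 40→48
J4: 48→53
Sum = 15+29+40+48+53 = 185.

185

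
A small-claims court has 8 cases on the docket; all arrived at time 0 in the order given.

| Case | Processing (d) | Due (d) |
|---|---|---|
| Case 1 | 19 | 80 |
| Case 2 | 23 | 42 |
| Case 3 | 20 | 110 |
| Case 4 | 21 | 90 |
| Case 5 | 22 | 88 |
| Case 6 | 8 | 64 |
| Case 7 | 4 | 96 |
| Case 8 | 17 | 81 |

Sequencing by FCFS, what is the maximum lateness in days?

FIFO (arrival order): Case 1 Case 2 Case 3 Case 4 Case 5 Case 6 Case 7 Case 8.
Case 1: 0→19, due 80, lateness -61
Case 2: 19→42, due 42, lateness 0
Case 3: 42→62, due 110, lateness -48
Case 4: 62→83, due 90, lateness -7
Case 5: 83→105, due 88, lateness 17
Case 6: 105→113, due 64, lateness 49
Case 7: 113→117, due 96, lateness 21
Case 8: 117→134, due 81, lateness 53
Maximum = 53.

53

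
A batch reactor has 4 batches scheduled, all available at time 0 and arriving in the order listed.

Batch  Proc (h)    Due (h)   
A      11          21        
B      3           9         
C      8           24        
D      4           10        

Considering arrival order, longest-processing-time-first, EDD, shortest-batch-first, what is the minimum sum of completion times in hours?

FIFO (arrival order): A B C D.
A: 0→11
B: 11→14
C: 14→22
D: 22→26
Sum = 11+14+22+26 = 73.
LPT (decreasing processing time): A C D B.
A: 0→11
C: 11→19
D: 19→23
B: 23→26
Sum = 11+19+23+26 = 79.
EDD (increasing due date): B D A C.
B: 0→3
D: 3→7
A: 7→18
C: 18→26
Sum = 3+7+18+26 = 54.
SPT (increasing processing time): B D C A.
B: 0→3
D: 3→7
C: 7→15
A: 15→26
Sum = 3+7+15+26 = 51.
FIFO 73, LPT 79, EDD 54, SPT 51 → minimum 51.

51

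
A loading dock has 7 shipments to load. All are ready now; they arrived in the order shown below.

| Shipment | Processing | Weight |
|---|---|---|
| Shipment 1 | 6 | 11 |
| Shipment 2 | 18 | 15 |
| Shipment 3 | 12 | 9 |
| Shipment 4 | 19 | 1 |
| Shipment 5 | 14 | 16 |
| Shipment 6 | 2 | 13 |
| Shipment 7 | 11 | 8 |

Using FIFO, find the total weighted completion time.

FIFO (arrival order): Shipment 1 Shipment 2 Shipment 3 Shipment 4 Shipment 5 Shipment 6 Shipment 7.
Shipment 1: finishes 6, weight 11, w·C = 66
Shipment 2: finishes 24, weight 15, w·C = 360
Shipment 3: finishes 36, weight 9, w·C = 324
Shipment 4: finishes 55, weight 1, w·C = 55
Shipment 5: finishes 69, weight 16, w·C = 1104
Shipment 6: finishes 71, weight 13, w·C = 923
Shipment 7: finishes 82, weight 8, w·C = 656
Sum = 66+360+324+55+1104+923+656 = 3488.

3488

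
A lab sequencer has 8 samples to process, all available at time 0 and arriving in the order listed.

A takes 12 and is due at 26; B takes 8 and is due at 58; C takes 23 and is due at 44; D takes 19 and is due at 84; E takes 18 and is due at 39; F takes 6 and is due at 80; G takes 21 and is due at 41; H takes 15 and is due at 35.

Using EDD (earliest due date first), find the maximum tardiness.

EDD (increasing due date): A H E G C B F D.
A: 0→12, due 26, tardiness 0
H: 12→27, due 35, tardiness 0
E: 27→45, due 39, tardiness 6
G: 45→66, due 41, tardiness 25
C: 66→89, due 44, tardiness 45
B: 89→97, due 58, tardiness 39
F: 97→103, due 80, tardiness 23
D: 103→122, due 84, tardiness 38
Maximum = 45.

45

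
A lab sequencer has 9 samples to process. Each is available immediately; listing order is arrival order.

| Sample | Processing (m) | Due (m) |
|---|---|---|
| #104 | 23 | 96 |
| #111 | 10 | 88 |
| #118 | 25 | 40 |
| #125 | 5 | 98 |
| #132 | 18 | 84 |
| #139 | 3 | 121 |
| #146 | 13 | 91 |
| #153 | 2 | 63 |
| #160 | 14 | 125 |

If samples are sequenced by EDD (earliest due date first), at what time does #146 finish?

68

EDD (increasing due date): #118 #153 #132 #111 #146 #104 #125 #139 #160.
#118: 0→25
#153: 25→27
#132: 27→45
#111: 45→55
#146: 55→68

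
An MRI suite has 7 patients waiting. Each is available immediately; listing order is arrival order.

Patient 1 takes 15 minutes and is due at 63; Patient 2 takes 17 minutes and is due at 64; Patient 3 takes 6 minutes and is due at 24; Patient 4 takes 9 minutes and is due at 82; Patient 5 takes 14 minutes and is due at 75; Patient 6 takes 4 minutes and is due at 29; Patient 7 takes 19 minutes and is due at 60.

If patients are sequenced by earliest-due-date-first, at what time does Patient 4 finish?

EDD (increasing due date): Patient 3 Patient 6 Patient 7 Patient 1 Patient 2 Patient 5 Patient 4.
Patient 3: 0→6
Patient 6: 6→10
Patient 7: 10→29
Patient 1: 29→44
Patient 2: 44→61
Patient 5: 61→75
Patient 4: 75→84

84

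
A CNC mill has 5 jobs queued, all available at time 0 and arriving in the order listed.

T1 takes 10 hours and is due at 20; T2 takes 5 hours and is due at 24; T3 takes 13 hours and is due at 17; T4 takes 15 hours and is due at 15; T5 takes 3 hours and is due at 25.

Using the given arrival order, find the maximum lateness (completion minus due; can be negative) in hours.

FIFO (arrival order): T1 T2 T3 T4 T5.
T1: 0→10, due 20, lateness -10
T2: 10→15, due 24, lateness -9
T3: 15→28, due 17, lateness 11
T4: 28→43, due 15, lateness 28
T5: 43→46, due 25, lateness 21
Maximum = 28.

28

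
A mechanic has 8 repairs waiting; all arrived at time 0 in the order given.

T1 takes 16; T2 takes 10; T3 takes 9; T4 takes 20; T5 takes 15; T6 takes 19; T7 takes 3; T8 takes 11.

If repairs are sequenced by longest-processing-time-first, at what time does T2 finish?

91

LPT (decreasing processing time): T4 T6 T1 T5 T8 T2 T3 T7.
T4: 0→20
T6: 20→39
T1: 39→55
T5: 55→70
T8: 70→81
T2: 81→91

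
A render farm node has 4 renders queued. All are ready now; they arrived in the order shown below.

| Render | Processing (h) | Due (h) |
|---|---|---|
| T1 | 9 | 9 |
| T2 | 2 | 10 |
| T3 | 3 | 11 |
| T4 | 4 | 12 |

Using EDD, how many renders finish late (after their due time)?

3

EDD (increasing due date): T1 T2 T3 T4.
T1: 0→9, due 9, tardiness 0
T2: 9→11, due 10, tardiness 1
T3: 11→14, due 11, tardiness 3
T4: 14→18, due 12, tardiness 6
Late renders: 3.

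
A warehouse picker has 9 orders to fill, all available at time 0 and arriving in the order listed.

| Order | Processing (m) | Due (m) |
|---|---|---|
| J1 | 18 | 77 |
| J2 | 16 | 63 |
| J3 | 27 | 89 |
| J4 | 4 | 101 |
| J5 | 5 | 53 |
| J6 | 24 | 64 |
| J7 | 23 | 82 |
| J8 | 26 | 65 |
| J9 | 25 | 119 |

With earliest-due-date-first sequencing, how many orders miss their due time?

EDD (increasing due date): J5 J2 J6 J8 J1 J7 J3 J4 J9.
J5: 0→5, due 53, tardiness 0
J2: 5→21, due 63, tardiness 0
J6: 21→45, due 64, tardiness 0
J8: 45→71, due 65, tardiness 6
J1: 71→89, due 77, tardiness 12
J7: 89→112, due 82, tardiness 30
J3: 112→139, due 89, tardiness 50
J4: 139→143, due 101, tardiness 42
J9: 143→168, due 119, tardiness 49
Late orders: 6.

6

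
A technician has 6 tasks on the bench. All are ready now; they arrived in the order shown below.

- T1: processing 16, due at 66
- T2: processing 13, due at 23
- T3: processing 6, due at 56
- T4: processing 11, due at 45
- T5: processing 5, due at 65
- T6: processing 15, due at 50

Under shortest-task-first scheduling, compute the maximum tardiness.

SPT (increasing processing time): T5 T3 T4 T2 T6 T1.
T5: 0→5, due 65, tardiness 0
T3: 5→11, due 56, tardiness 0
T4: 11→22, due 45, tardiness 0
T2: 22→35, due 23, tardiness 12
T6: 35→50, due 50, tardiness 0
T1: 50→66, due 66, tardiness 0
Maximum = 12.

12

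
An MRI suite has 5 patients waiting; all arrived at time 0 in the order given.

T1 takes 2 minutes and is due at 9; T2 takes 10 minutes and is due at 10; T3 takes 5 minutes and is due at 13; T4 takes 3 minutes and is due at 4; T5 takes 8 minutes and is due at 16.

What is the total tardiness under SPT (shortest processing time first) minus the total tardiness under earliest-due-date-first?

-3

SPT (increasing processing time): T1 T4 T3 T5 T2.
T1: 0→2, due 9, tardiness 0
T4: 2→5, due 4, tardiness 1
T3: 5→10, due 13, tardiness 0
T5: 10→18, due 16, tardiness 2
T2: 18→28, due 10, tardiness 18
Sum = 0+1+0+2+18 = 21.
EDD (increasing due date): T4 T1 T2 T3 T5.
T4: 0→3, due 4, tardiness 0
T1: 3→5, due 9, tardiness 0
T2: 5→15, due 10, tardiness 5
T3: 15→20, due 13, tardiness 7
T5: 20→28, due 16, tardiness 12
Sum = 0+0+5+7+12 = 24.
Difference = 21 − 24 = -3.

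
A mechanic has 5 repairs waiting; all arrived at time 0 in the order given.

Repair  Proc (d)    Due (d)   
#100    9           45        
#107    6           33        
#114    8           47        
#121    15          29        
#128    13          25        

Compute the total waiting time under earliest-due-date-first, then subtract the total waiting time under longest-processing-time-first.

-7

EDD (increasing due date): #128 #121 #107 #100 #114.
#128: waits 0, runs 0→13
#121: waits 13, runs 13→28
#107: waits 28, runs 28→34
#100: waits 34, runs 34→43
#114: waits 43, runs 43→51
Sum = 0+13+28+34+43 = 118.
LPT (decreasing processing time): #121 #128 #100 #114 #107.
#121: waits 0, runs 0→15
#128: waits 15, runs 15→28
#100: waits 28, runs 28→37
#114: waits 37, runs 37→45
#107: waits 45, runs 45→51
Sum = 0+15+28+37+45 = 125.
Difference = 118 − 125 = -7.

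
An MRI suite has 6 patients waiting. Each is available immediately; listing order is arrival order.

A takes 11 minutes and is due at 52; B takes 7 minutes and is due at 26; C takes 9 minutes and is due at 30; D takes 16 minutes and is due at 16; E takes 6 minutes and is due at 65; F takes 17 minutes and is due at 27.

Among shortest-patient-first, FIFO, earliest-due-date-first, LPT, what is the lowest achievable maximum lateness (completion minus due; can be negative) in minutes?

19

SPT (increasing processing time): E B C A D F.
E: 0→6, due 65, lateness -59
B: 6→13, due 26, lateness -13
C: 13→22, due 30, lateness -8
A: 22→33, due 52, lateness -19
D: 33→49, due 16, lateness 33
F: 49→66, due 27, lateness 39
Maximum = 39.
FIFO (arrival order): A B C D E F.
A: 0→11, due 52, lateness -41
B: 11→18, due 26, lateness -8
C: 18→27, due 30, lateness -3
D: 27→43, due 16, lateness 27
E: 43→49, due 65, lateness -16
F: 49→66, due 27, lateness 39
Maximum = 39.
EDD (increasing due date): D B F C A E.
D: 0→16, due 16, lateness 0
B: 16→23, due 26, lateness -3
F: 23→40, due 27, lateness 13
C: 40→49, due 30, lateness 19
A: 49→60, due 52, lateness 8
E: 60→66, due 65, lateness 1
Maximum = 19.
LPT (decreasing processing time): F D A C B E.
F: 0→17, due 27, lateness -10
D: 17→33, due 16, lateness 17
A: 33→44, due 52, lateness -8
C: 44→53, due 30, lateness 23
B: 53→60, due 26, lateness 34
E: 60→66, due 65, lateness 1
Maximum = 34.
SPT 39, FIFO 39, EDD 19, LPT 34 → minimum 19.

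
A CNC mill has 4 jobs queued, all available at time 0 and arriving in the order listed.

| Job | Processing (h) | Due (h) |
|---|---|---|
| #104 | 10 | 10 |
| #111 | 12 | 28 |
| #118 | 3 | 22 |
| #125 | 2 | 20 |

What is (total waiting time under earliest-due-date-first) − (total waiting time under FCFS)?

-20

EDD (increasing due date): #104 #125 #118 #111.
#104: waits 0, runs 0→10
#125: waits 10, runs 10→12
#118: waits 12, runs 12→15
#111: waits 15, runs 15→27
Sum = 0+10+12+15 = 37.
FIFO (arrival order): #104 #111 #118 #125.
#104: waits 0, runs 0→10
#111: waits 10, runs 10→22
#118: waits 22, runs 22→25
#125: waits 25, runs 25→27
Sum = 0+10+22+25 = 57.
Difference = 37 − 57 = -20.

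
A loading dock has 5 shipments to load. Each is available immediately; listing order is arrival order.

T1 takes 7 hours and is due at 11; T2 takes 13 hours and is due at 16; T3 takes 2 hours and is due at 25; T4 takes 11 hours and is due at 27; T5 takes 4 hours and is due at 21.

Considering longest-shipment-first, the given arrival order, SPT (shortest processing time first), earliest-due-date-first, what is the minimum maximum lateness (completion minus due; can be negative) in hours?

LPT (decreasing processing time): T2 T4 T1 T5 T3.
T2: 0→13, due 16, lateness -3
T4: 13→24, due 27, lateness -3
T1: 24→31, due 11, lateness 20
T5: 31→35, due 21, lateness 14
T3: 35→37, due 25, lateness 12
Maximum = 20.
FIFO (arrival order): T1 T2 T3 T4 T5.
T1: 0→7, due 11, lateness -4
T2: 7→20, due 16, lateness 4
T3: 20→22, due 25, lateness -3
T4: 22→33, due 27, lateness 6
T5: 33→37, due 21, lateness 16
Maximum = 16.
SPT (increasing processing time): T3 T5 T1 T4 T2.
T3: 0→2, due 25, lateness -23
T5: 2→6, due 21, lateness -15
T1: 6→13, due 11, lateness 2
T4: 13→24, due 27, lateness -3
T2: 24→37, due 16, lateness 21
Maximum = 21.
EDD (increasing due date): T1 T2 T5 T3 T4.
T1: 0→7, due 11, lateness -4
T2: 7→20, due 16, lateness 4
T5: 20→24, due 21, lateness 3
T3: 24→26, due 25, lateness 1
T4: 26→37, due 27, lateness 10
Maximum = 10.
LPT 20, FIFO 16, SPT 21, EDD 10 → minimum 10.

10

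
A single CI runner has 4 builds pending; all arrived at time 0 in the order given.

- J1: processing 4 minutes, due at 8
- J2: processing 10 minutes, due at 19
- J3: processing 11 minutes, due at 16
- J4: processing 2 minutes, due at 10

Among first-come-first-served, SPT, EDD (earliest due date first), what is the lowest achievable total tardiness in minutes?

FIFO (arrival order): J1 J2 J3 J4.
J1: 0→4, due 8, tardiness 0
J2: 4→14, due 19, tardiness 0
J3: 14→25, due 16, tardiness 9
J4: 25→27, due 10, tardiness 17
Sum = 0+0+9+17 = 26.
SPT (increasing processing time): J4 J1 J2 J3.
J4: 0→2, due 10, tardiness 0
J1: 2→6, due 8, tardiness 0
J2: 6→16, due 19, tardiness 0
J3: 16→27, due 16, tardiness 11
Sum = 0+0+0+11 = 11.
EDD (increasing due date): J1 J4 J3 J2.
J1: 0→4, due 8, tardiness 0
J4: 4→6, due 10, tardiness 0
J3: 6→17, due 16, tardiness 1
J2: 17→27, due 19, tardiness 8
Sum = 0+0+1+8 = 9.
FIFO 26, SPT 11, EDD 9 → minimum 9.

9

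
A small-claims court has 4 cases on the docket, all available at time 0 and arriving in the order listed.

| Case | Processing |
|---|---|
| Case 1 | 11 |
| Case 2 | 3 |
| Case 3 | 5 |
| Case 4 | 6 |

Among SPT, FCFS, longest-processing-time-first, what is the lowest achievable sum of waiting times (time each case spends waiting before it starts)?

25

SPT (increasing processing time): Case 2 Case 3 Case 4 Case 1.
Case 2: waits 0, runs 0→3
Case 3: waits 3, runs 3→8
Case 4: waits 8, runs 8→14
Case 1: waits 14, runs 14→25
Sum = 0+3+8+14 = 25.
FIFO (arrival order): Case 1 Case 2 Case 3 Case 4.
Case 1: waits 0, runs 0→11
Case 2: waits 11, runs 11→14
Case 3: waits 14, runs 14→19
Case 4: waits 19, runs 19→25
Sum = 0+11+14+19 = 44.
LPT (decreasing processing time): Case 1 Case 4 Case 3 Case 2.
Case 1: waits 0, runs 0→11
Case 4: waits 11, runs 11→17
Case 3: waits 17, runs 17→22
Case 2: waits 22, runs 22→25
Sum = 0+11+17+22 = 50.
SPT 25, FIFO 44, LPT 50 → minimum 25.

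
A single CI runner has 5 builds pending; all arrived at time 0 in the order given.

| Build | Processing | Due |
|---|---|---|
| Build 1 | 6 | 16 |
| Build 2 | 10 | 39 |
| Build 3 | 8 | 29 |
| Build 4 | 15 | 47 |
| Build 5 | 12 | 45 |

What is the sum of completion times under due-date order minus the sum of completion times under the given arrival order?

-5

EDD (increasing due date): Build 1 Build 3 Build 2 Build 5 Build 4.
Build 1: 0→6
Build 3: 6→14
Build 2: 14→24
Build 5: 24→36
Build 4: 36→51
Sum = 6+14+24+36+51 = 131.
FIFO (arrival order): Build 1 Build 2 Build 3 Build 4 Build 5.
Build 1: 0→6
Build 2: 6→16
Build 3: 16→24
Build 4: 24→39
Build 5: 39→51
Sum = 6+16+24+39+51 = 136.
Difference = 131 − 136 = -5.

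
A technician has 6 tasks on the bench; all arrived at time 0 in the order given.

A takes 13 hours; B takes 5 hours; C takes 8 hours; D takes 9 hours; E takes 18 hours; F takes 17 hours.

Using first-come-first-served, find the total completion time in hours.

FIFO (arrival order): A B C D E F.
A: 0→13
B: 13→18
C: 18→26
D: 26→35
E: 35→53
F: 53→70
Sum = 13+18+26+35+53+70 = 215.

215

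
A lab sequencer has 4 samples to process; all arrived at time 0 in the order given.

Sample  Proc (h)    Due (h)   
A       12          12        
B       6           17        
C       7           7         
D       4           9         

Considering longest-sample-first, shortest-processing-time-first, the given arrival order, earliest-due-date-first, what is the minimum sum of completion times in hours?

60

LPT (decreasing processing time): A C B D.
A: 0→12
C: 12→19
B: 19→25
D: 25→29
Sum = 12+19+25+29 = 85.
SPT (increasing processing time): D B C A.
D: 0→4
B: 4→10
C: 10→17
A: 17→29
Sum = 4+10+17+29 = 60.
FIFO (arrival order): A B C D.
A: 0→12
B: 12→18
C: 18→25
D: 25→29
Sum = 12+18+25+29 = 84.
EDD (increasing due date): C D A B.
C: 0→7
D: 7→11
A: 11→23
B: 23→29
Sum = 7+11+23+29 = 70.
LPT 85, SPT 60, FIFO 84, EDD 70 → minimum 60.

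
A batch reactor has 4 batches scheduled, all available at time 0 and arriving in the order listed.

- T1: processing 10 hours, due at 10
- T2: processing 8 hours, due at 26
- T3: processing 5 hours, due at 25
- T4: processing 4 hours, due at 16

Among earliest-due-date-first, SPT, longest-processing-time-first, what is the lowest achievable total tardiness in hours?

1

EDD (increasing due date): T1 T4 T3 T2.
T1: 0→10, due 10, tardiness 0
T4: 10→14, due 16, tardiness 0
T3: 14→19, due 25, tardiness 0
T2: 19→27, due 26, tardiness 1
Sum = 0+0+0+1 = 1.
SPT (increasing processing time): T4 T3 T2 T1.
T4: 0→4, due 16, tardiness 0
T3: 4→9, due 25, tardiness 0
T2: 9→17, due 26, tardiness 0
T1: 17→27, due 10, tardiness 17
Sum = 0+0+0+17 = 17.
LPT (decreasing processing time): T1 T2 T3 T4.
T1: 0→10, due 10, tardiness 0
T2: 10→18, due 26, tardiness 0
T3: 18→23, due 25, tardiness 0
T4: 23→27, due 16, tardiness 11
Sum = 0+0+0+11 = 11.
EDD 1, SPT 17, LPT 11 → minimum 1.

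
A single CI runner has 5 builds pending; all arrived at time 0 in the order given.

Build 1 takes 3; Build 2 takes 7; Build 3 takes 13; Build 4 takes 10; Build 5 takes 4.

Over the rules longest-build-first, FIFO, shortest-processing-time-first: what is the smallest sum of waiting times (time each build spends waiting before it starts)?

48

LPT (decreasing processing time): Build 3 Build 4 Build 2 Build 5 Build 1.
Build 3: waits 0, runs 0→13
Build 4: waits 13, runs 13→23
Build 2: waits 23, runs 23→30
Build 5: waits 30, runs 30→34
Build 1: waits 34, runs 34→37
Sum = 0+13+23+30+34 = 100.
FIFO (arrival order): Build 1 Build 2 Build 3 Build 4 Build 5.
Build 1: waits 0, runs 0→3
Build 2: waits 3, runs 3→10
Build 3: waits 10, runs 10→23
Build 4: waits 23, runs 23→33
Build 5: waits 33, runs 33→37
Sum = 0+3+10+23+33 = 69.
SPT (increasing processing time): Build 1 Build 5 Build 2 Build 4 Build 3.
Build 1: waits 0, runs 0→3
Build 5: waits 3, runs 3→7
Build 2: waits 7, runs 7→14
Build 4: waits 14, runs 14→24
Build 3: waits 24, runs 24→37
Sum = 0+3+7+14+24 = 48.
LPT 100, FIFO 69, SPT 48 → minimum 48.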